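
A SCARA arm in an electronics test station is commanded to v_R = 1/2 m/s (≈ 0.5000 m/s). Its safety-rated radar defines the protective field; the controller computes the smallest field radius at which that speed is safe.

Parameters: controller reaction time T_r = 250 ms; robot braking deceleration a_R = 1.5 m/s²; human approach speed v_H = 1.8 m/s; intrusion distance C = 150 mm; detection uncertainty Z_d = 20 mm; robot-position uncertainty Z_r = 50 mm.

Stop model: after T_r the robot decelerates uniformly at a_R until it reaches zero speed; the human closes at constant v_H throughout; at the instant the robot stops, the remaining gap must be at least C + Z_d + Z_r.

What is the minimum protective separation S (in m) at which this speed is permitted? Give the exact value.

braking lasts T_s = (1/2)/(3/2) = 0.3333 s
reaction-phase robot travel = 0.5000·0.2500 = 0.1250 m
robot under decel: 0.5000²/(2·1.5000) = 0.0833 m
human over T_r+T_s: 1.8000·(0.2500+0.3333) = 1.0500 m
residual clearance needed = 0.1500+0.0200+0.0500 = 0.2200 m
S_min ≈ 0.1250+0.0833+1.0500+0.2200  ⇒  S_min = 887/600 m

S_min = 887/600 m = 1.4783 m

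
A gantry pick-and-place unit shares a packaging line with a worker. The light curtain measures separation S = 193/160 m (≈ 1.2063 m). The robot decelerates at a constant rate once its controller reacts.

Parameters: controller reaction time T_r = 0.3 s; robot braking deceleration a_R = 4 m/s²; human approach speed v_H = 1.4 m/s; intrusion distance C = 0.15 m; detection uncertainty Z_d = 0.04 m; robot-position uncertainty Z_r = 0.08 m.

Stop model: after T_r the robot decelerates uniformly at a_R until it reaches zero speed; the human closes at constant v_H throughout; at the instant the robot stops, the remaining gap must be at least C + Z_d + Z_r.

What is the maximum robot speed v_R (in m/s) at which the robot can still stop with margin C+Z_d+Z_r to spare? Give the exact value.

v_R_max = 7/10 m/s = 0.7000 m/s

collect terms ⇒ (1/8)·v_R² + (13/20)·v_R + (-413/800) = 0
  disc = (13/20)² − 4·(1/8)·(-413/800) = 1089/1600 ; √disc = 33/40
  v_R = (−(13/20) + 33/40) / (2·(1/8)) = 7/10 m/s
check:
T_s = v_R/a_R = (7/10)/4 = 0.1750 s
robot in T_r: 0.7000·0.3000 = 0.2100 m
robot under decel: 0.7000²/(2·4.0000) = 0.0612 m
person approaches 1.4000·(0.3000+0.1750) = 0.6650 m
C+Z_d+Z_r = 0.1500+0.0400+0.0800 = 0.2700 m
sum ≈ 0.2100+0.0612+0.6650+0.2700 ≈ 1.2063 m = S ✓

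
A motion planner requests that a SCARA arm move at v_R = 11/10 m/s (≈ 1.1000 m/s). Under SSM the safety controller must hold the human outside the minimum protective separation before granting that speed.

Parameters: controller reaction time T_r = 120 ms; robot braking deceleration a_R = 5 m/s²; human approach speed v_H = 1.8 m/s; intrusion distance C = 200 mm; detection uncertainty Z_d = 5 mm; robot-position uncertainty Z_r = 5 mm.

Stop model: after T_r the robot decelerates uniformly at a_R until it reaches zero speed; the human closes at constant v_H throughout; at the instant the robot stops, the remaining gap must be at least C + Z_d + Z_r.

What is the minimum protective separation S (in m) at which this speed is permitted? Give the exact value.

S_min = 43/40 m = 1.0750 m

T_s = v_R/a_R = (11/10)/5 = 0.2200 s
robot in T_r: 1.1000·0.1200 = 0.1320 m
braking distance = 1.1000²/(2·5.0000) = 0.1210 m
human over T_r+T_s: 1.8000·(0.1200+0.2200) = 0.6120 m
margins: 0.2000+0.0050+0.0050 = 0.2100 m
S_min ≈ 0.1320+0.1210+0.6120+0.2100  ⇒  S_min = 43/40 m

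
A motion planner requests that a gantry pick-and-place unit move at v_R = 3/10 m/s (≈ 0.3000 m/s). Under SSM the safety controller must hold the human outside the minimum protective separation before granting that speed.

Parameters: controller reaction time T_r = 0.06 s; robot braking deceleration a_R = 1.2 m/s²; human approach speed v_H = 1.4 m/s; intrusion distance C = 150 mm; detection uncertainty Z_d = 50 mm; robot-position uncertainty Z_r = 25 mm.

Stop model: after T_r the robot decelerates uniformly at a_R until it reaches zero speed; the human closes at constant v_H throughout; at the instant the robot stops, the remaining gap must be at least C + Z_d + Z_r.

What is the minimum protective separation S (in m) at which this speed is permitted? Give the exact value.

T_s = v_R/a_R = (3/10)/(6/5) = 0.2500 s
robot in T_r: 0.3000·0.0600 = 0.0180 m
robot under decel: 0.3000²/(2·1.2000) = 0.0375 m
human closes 1.4000·0.3100 = 0.4340 m
C+Z_d+Z_r = 0.1500+0.0500+0.0250 = 0.2250 m
S_min ≈ 0.0180+0.0375+0.4340+0.2250  ⇒  S_min = 1429/2000 m

S_min = 1429/2000 m = 0.7145 m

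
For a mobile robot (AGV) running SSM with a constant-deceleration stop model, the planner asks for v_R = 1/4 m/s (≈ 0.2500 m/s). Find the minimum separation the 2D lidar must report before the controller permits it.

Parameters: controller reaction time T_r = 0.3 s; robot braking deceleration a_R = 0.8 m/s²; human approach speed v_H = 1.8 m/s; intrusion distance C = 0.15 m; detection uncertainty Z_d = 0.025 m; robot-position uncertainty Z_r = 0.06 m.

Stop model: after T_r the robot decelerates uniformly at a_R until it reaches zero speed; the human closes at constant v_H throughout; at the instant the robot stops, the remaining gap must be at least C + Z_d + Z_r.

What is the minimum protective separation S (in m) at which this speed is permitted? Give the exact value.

T_s = v_R/a_R = (1/4)/(4/5) = 0.3125 s
reaction-phase robot travel = 0.2500·0.3000 = 0.0750 m
robot under decel: 0.2500²/(2·0.8000) = 0.0391 m
person approaches 1.8000·(0.3000+0.3125) = 1.1025 m
C+Z_d+Z_r = 0.1500+0.0250+0.0600 = 0.2350 m
S_min ≈ 0.0750+0.0391+1.1025+0.2350  ⇒  S_min = 929/640 m

S_min = 929/640 m = 1.4516 m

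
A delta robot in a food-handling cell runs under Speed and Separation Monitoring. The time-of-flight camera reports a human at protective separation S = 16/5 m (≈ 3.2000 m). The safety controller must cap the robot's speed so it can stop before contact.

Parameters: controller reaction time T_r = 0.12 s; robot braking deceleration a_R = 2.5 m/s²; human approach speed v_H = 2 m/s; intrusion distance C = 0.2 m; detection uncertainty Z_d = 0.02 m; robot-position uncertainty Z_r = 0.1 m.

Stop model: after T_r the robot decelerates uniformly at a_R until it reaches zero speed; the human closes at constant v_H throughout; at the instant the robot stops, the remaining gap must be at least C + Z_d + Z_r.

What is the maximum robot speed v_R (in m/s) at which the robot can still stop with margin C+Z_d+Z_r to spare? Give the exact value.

v_R_max = 2 m/s = 2.0000 m/s

quadratic (1/5)·v² + (23/25)·v + (-66/25) = 0
  disc = (23/25)² − 4·(1/5)·(-66/25) = 1849/625 ; √disc = 43/25
  v_R = (−(23/25) + 43/25) / (2·(1/5)) = 2 m/s
check:
stop time T_s = 2/(5/2) = 0.8000 s
robot covers v_R·T_r = 2.0000·0.1200 = 0.2400 m before braking
braking distance = 2.0000²/(2·2.5000) = 0.8000 m
person approaches 2.0000·(0.1200+0.8000) = 1.8400 m
margins: 0.2000+0.0200+0.1000 = 0.3200 m
sum ≈ 0.2400+0.8000+1.8400+0.3200 ≈ 3.2000 m = S ✓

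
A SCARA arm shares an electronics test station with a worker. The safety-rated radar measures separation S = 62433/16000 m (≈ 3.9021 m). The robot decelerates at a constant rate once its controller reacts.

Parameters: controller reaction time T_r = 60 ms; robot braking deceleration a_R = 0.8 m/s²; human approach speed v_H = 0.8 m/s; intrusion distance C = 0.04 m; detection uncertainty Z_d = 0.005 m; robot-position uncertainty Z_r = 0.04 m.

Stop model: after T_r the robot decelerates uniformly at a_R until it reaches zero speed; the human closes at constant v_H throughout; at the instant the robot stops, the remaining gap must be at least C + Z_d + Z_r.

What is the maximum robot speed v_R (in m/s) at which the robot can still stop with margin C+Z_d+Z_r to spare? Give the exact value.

at the boundary: (5/8)·v² + (53/50)·v + (-12061/3200) = 0
  disc = (53/50)² − 4·(5/8)·(-12061/3200) = 1687401/160000 ; √disc = 1299/400
  v_R = (−(53/50) + 1299/400) / (2·(5/8)) = 7/4 m/s
check:
T_s = v_R/a_R = (7/4)/(4/5) = 2.1875 s
reaction-phase robot travel = 1.7500·0.0600 = 0.1050 m
robot under decel: 1.7500²/(2·0.8000) = 1.9141 m
person approaches 0.8000·(0.0600+2.1875) = 1.7980 m
C+Z_d+Z_r = 0.0400+0.0050+0.0400 = 0.0850 m
sum ≈ 0.1050+1.9141+1.7980+0.0850 ≈ 3.9021 m = S ✓

v_R_max = 7/4 m/s = 1.7500 m/s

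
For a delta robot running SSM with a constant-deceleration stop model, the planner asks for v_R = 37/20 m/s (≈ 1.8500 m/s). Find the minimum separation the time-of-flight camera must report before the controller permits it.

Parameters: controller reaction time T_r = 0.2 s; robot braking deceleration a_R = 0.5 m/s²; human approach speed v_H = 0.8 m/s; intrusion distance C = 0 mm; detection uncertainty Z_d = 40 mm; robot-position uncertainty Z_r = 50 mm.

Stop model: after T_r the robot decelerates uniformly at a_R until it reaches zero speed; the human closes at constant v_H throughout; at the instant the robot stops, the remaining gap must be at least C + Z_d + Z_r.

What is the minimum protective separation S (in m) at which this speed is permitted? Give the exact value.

S_min = 2801/400 m = 7.0025 m

T_s = v_R/a_R = (37/20)/(1/2) = 3.7000 s
reaction-phase robot travel = 1.8500·0.2000 = 0.3700 m
braking distance = 1.8500²/(2·0.5000) = 3.4225 m
person approaches 0.8000·(0.2000+3.7000) = 3.1200 m
C+Z_d+Z_r = 0.0000+0.0400+0.0500 = 0.0900 m
S_min ≈ 0.3700+3.4225+3.1200+0.0900  ⇒  S_min = 2801/400 m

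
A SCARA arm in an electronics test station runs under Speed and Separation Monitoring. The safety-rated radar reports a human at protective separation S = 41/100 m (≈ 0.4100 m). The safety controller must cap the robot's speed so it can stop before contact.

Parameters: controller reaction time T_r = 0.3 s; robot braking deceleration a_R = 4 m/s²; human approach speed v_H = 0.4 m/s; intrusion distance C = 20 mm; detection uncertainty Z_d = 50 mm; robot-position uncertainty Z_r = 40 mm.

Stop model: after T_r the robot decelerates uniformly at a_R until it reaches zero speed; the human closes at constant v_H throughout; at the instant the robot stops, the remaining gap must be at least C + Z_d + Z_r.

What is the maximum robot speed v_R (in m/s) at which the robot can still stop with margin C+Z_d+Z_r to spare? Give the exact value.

v_R_max = 2/5 m/s = 0.4000 m/s

quadratic (1/8)·v² + (2/5)·v + (-9/50) = 0
  disc = (2/5)² − 4·(1/8)·(-9/50) = 1/4 ; √disc = 1/2
  v_R = (−(2/5) + 1/2) / (2·(1/8)) = 2/5 m/s
check:
stop time T_s = (2/5)/4 = 0.1000 s
reaction-phase robot travel = 0.4000·0.3000 = 0.1200 m
robot under decel: 0.4000²/(2·4.0000) = 0.0200 m
human closes 0.4000·0.4000 = 0.1600 m
C+Z_d+Z_r = 0.0200+0.0500+0.0400 = 0.1100 m
sum ≈ 0.1200+0.0200+0.1600+0.1100 ≈ 0.4100 m = S ✓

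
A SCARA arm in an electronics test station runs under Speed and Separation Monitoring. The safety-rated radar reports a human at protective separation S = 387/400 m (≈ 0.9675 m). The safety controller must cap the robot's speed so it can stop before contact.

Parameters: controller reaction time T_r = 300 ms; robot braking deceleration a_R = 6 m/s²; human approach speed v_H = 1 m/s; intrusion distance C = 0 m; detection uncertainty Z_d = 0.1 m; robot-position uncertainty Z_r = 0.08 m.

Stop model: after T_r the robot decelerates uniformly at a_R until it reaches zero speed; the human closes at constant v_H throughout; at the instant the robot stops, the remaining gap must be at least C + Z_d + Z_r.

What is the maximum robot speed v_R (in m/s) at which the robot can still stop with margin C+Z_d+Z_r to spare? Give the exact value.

v_R_max = 9/10 m/s = 0.9000 m/s

collect terms ⇒ (1/12)·v_R² + (7/15)·v_R + (-39/80) = 0
  disc = (7/15)² − 4·(1/12)·(-39/80) = 1369/3600 ; √disc = 37/60
  v_R = (−(7/15) + 37/60) / (2·(1/12)) = 9/10 m/s
check:
T_s = v_R/a_R = (9/10)/6 = 0.1500 s
reaction-phase robot travel = 0.9000·0.3000 = 0.2700 m
robot covers 0.9000·0.1500 − ½·6.0000·0.1500² = 0.0675 m while stopping
person approaches 1.0000·(0.3000+0.1500) = 0.4500 m
C+Z_d+Z_r = 0.0000+0.1000+0.0800 = 0.1800 m
sum ≈ 0.2700+0.0675+0.4500+0.1800 ≈ 0.9675 m = S ✓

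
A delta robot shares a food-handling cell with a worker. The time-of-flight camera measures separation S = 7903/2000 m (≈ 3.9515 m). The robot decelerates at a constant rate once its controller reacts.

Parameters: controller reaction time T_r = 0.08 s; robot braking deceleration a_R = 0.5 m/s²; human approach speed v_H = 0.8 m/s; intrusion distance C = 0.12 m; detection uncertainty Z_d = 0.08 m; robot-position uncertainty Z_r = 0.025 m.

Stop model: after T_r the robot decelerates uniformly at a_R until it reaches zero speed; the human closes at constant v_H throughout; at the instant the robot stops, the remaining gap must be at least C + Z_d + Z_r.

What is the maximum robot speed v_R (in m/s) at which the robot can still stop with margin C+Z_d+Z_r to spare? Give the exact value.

quadratic (1)·v² + (42/25)·v + (-293/80) = 0
  disc = (42/25)² − 4·(1)·(-293/80) = 43681/2500 ; √disc = 209/50
  v_R = (−(42/25) + 209/50) / (2·(1)) = 5/4 m/s
check:
T_s = v_R/a_R = (5/4)/(1/2) = 2.5000 s
robot covers v_R·T_r = 1.2500·0.0800 = 0.1000 m before braking
braking distance = 1.2500²/(2·0.5000) = 1.5625 m
human over T_r+T_s: 0.8000·(0.0800+2.5000) = 2.0640 m
margins: 0.1200+0.0800+0.0250 = 0.2250 m
sum ≈ 0.1000+1.5625+2.0640+0.2250 ≈ 3.9515 m = S ✓

v_R_max = 5/4 m/s = 1.2500 m/s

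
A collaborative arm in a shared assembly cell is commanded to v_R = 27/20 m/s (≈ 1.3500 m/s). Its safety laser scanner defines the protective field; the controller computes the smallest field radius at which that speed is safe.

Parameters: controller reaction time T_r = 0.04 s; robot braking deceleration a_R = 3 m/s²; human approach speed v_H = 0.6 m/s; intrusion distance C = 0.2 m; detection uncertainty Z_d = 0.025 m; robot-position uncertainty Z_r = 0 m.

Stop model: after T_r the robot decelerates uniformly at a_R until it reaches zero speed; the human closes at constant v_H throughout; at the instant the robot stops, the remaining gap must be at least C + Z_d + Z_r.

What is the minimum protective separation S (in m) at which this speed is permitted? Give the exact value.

braking lasts T_s = (27/20)/3 = 0.4500 s
robot covers v_R·T_r = 1.3500·0.0400 = 0.0540 m before braking
robot under decel: 1.3500²/(2·3.0000) = 0.3038 m
person approaches 0.6000·(0.0400+0.4500) = 0.2940 m
C+Z_d+Z_r = 0.2000+0.0250+0.0000 = 0.2250 m
S_min ≈ 0.0540+0.3038+0.2940+0.2250  ⇒  S_min = 3507/4000 m

S_min = 3507/4000 m = 0.8768 m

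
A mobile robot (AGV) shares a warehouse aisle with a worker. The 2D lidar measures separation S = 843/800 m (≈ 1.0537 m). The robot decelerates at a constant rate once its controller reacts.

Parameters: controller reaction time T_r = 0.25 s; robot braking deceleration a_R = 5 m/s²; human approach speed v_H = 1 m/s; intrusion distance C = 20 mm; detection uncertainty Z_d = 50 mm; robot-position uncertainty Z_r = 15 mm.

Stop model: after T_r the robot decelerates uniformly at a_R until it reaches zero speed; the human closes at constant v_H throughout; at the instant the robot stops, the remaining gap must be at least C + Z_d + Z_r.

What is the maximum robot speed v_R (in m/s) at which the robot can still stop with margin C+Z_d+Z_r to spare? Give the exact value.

v_R_max = 5/4 m/s = 1.2500 m/s

at the boundary: (1/10)·v² + (9/20)·v + (-23/32) = 0
  disc = (9/20)² − 4·(1/10)·(-23/32) = 49/100 ; √disc = 7/10
  v_R = (−(9/20) + 7/10) / (2·(1/10)) = 5/4 m/s
check:
stop time T_s = (5/4)/5 = 0.2500 s
reaction-phase robot travel = 1.2500·0.2500 = 0.3125 m
robot under decel: 1.2500²/(2·5.0000) = 0.1562 m
human over T_r+T_s: 1.0000·(0.2500+0.2500) = 0.5000 m
residual clearance needed = 0.0200+0.0500+0.0150 = 0.0850 m
sum ≈ 0.3125+0.1562+0.5000+0.0850 ≈ 1.0537 m = S ✓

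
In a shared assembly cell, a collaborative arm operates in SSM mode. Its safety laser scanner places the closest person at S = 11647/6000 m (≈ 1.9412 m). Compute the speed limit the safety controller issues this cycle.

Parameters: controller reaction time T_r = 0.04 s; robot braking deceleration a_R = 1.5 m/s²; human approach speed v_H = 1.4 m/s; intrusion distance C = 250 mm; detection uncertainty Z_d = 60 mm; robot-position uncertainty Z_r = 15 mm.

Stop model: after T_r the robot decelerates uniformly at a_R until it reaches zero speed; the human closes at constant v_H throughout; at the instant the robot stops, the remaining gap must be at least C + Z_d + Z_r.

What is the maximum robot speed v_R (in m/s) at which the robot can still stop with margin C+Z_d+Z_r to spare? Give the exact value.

v_R_max = 23/20 m/s = 1.1500 m/s

collect terms ⇒ (1/3)·v_R² + (73/75)·v_R + (-9361/6000) = 0
  disc = (73/75)² − 4·(1/3)·(-9361/6000) = 7569/2500 ; √disc = 87/50
  v_R = (−(73/75) + 87/50) / (2·(1/3)) = 23/20 m/s
check:
T_s = v_R/a_R = (23/20)/(3/2) = 0.7667 s
robot covers v_R·T_r = 1.1500·0.0400 = 0.0460 m before braking
robot under decel: 1.1500²/(2·1.5000) = 0.4408 m
human over T_r+T_s: 1.4000·(0.0400+0.7667) = 1.1293 m
margins: 0.2500+0.0600+0.0150 = 0.3250 m
sum ≈ 0.0460+0.4408+1.1293+0.3250 ≈ 1.9412 m = S ✓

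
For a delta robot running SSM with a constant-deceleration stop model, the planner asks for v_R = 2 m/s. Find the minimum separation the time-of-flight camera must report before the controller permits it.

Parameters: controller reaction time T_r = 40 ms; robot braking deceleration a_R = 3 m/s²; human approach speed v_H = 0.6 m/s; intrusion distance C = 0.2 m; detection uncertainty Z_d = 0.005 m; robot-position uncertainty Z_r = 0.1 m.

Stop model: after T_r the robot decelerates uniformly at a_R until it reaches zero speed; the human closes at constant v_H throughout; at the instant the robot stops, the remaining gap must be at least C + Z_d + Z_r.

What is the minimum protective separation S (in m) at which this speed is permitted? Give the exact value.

braking lasts T_s = 2/3 = 0.6667 s
reaction-phase robot travel = 2.0000·0.0400 = 0.0800 m
robot covers 2.0000·0.6667 − ½·3.0000·0.6667² = 0.6667 m while stopping
human over T_r+T_s: 0.6000·(0.0400+0.6667) = 0.4240 m
residual clearance needed = 0.2000+0.0050+0.1000 = 0.3050 m
S_min ≈ 0.0800+0.6667+0.4240+0.3050  ⇒  S_min = 4427/3000 m

S_min = 4427/3000 m = 1.4757 m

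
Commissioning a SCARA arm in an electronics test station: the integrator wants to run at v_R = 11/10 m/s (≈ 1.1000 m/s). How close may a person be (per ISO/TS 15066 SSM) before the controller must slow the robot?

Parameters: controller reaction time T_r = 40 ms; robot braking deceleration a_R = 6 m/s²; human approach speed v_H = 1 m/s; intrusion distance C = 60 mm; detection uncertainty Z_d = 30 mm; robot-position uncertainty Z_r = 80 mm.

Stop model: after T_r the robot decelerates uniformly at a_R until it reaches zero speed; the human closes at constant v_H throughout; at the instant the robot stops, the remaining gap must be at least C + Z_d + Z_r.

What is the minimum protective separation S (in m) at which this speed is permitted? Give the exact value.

S_min = 3229/6000 m = 0.5382 m

T_s = v_R/a_R = (11/10)/6 = 0.1833 s
reaction-phase robot travel = 1.1000·0.0400 = 0.0440 m
robot covers 1.1000·0.1833 − ½·6.0000·0.1833² = 0.1008 m while stopping
person approaches 1.0000·(0.0400+0.1833) = 0.2233 m
C+Z_d+Z_r = 0.0600+0.0300+0.0800 = 0.1700 m
S_min ≈ 0.0440+0.1008+0.2233+0.1700  ⇒  S_min = 3229/6000 m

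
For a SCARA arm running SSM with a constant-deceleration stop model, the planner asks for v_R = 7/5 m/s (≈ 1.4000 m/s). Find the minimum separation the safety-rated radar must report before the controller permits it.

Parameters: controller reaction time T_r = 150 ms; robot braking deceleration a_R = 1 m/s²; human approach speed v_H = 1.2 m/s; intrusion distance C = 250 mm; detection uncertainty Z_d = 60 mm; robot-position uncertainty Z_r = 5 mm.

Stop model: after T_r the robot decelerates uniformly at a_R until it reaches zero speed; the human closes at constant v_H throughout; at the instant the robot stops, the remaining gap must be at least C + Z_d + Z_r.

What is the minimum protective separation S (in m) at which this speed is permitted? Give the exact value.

braking lasts T_s = (7/5)/1 = 1.4000 s
reaction-phase robot travel = 1.4000·0.1500 = 0.2100 m
robot under decel: 1.4000²/(2·1.0000) = 0.9800 m
person approaches 1.2000·(0.1500+1.4000) = 1.8600 m
C+Z_d+Z_r = 0.2500+0.0600+0.0050 = 0.3150 m
S_min ≈ 0.2100+0.9800+1.8600+0.3150  ⇒  S_min = 673/200 m

S_min = 673/200 m = 3.3650 m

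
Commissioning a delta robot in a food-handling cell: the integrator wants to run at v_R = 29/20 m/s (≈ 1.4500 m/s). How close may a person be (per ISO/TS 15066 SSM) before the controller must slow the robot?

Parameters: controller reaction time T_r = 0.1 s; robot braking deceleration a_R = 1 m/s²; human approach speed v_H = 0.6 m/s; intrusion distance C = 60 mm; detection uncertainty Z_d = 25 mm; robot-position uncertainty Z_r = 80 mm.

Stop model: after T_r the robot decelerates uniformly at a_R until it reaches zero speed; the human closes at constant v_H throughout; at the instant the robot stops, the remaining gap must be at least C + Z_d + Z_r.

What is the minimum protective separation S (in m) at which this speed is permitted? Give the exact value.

S_min = 1833/800 m = 2.2912 m

stop time T_s = (29/20)/1 = 1.4500 s
reaction-phase robot travel = 1.4500·0.1000 = 0.1450 m
robot covers 1.4500·1.4500 − ½·1.0000·1.4500² = 1.0513 m while stopping
human closes 0.6000·1.5500 = 0.9300 m
C+Z_d+Z_r = 0.0600+0.0250+0.0800 = 0.1650 m
S_min ≈ 0.1450+1.0513+0.9300+0.1650  ⇒  S_min = 1833/800 m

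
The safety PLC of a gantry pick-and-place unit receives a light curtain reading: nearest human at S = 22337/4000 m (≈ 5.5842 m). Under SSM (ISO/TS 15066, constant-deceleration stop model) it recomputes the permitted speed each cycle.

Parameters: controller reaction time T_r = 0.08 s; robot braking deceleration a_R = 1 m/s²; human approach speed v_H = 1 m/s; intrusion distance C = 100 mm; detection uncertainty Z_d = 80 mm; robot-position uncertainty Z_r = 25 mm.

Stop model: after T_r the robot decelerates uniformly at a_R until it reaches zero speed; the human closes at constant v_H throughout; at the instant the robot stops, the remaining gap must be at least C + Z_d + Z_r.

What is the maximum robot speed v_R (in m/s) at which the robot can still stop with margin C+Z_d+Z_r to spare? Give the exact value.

v_R_max = 47/20 m/s = 2.3500 m/s

quadratic (1/2)·v² + (27/25)·v + (-21197/4000) = 0
  disc = (27/25)² − 4·(1/2)·(-21197/4000) = 117649/10000 ; √disc = 343/100
  v_R = (−(27/25) + 343/100) / (2·(1/2)) = 47/20 m/s
check:
braking lasts T_s = (47/20)/1 = 2.3500 s
reaction-phase robot travel = 2.3500·0.0800 = 0.1880 m
robot covers 2.3500·2.3500 − ½·1.0000·2.3500² = 2.7612 m while stopping
human over T_r+T_s: 1.0000·(0.0800+2.3500) = 2.4300 m
margins: 0.1000+0.0800+0.0250 = 0.2050 m
sum ≈ 0.1880+2.7612+2.4300+0.2050 ≈ 5.5842 m = S ✓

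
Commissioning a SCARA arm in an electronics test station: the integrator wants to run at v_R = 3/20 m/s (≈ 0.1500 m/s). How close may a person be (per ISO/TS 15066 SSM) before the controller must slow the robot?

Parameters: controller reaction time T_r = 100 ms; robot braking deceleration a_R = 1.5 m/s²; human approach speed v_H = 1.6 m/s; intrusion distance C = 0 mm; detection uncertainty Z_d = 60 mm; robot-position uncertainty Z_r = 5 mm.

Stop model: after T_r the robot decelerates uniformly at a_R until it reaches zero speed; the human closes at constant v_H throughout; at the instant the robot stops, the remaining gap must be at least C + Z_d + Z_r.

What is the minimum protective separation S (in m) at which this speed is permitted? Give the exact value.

T_s = v_R/a_R = (3/20)/(3/2) = 0.1000 s
robot covers v_R·T_r = 0.1500·0.1000 = 0.0150 m before braking
robot covers 0.1500·0.1000 − ½·1.5000·0.1000² = 0.0075 m while stopping
human over T_r+T_s: 1.6000·(0.1000+0.1000) = 0.3200 m
residual clearance needed = 0.0000+0.0600+0.0050 = 0.0650 m
S_min ≈ 0.0150+0.0075+0.3200+0.0650  ⇒  S_min = 163/400 m

S_min = 163/400 m = 0.4075 m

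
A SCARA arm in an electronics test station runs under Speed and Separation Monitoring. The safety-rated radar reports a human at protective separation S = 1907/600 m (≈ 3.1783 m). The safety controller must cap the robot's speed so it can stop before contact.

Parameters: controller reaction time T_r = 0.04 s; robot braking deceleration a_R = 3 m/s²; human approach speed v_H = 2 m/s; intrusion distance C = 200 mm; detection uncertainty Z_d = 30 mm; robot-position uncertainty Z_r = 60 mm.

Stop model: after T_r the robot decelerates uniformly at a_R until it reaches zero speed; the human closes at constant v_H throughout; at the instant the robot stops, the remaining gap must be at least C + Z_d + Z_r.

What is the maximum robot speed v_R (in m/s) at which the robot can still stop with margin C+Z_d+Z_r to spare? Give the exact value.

collect terms ⇒ (1/6)·v_R² + (53/75)·v_R + (-337/120) = 0
  disc = (53/75)² − 4·(1/6)·(-337/120) = 5929/2500 ; √disc = 77/50
  v_R = (−(53/75) + 77/50) / (2·(1/6)) = 5/2 m/s
check:
braking lasts T_s = (5/2)/3 = 0.8333 s
robot covers v_R·T_r = 2.5000·0.0400 = 0.1000 m before braking
robot under decel: 2.5000²/(2·3.0000) = 1.0417 m
person approaches 2.0000·(0.0400+0.8333) = 1.7467 m
margins: 0.2000+0.0300+0.0600 = 0.2900 m
sum ≈ 0.1000+1.0417+1.7467+0.2900 ≈ 3.1783 m = S ✓

v_R_max = 5/2 m/s = 2.5000 m/s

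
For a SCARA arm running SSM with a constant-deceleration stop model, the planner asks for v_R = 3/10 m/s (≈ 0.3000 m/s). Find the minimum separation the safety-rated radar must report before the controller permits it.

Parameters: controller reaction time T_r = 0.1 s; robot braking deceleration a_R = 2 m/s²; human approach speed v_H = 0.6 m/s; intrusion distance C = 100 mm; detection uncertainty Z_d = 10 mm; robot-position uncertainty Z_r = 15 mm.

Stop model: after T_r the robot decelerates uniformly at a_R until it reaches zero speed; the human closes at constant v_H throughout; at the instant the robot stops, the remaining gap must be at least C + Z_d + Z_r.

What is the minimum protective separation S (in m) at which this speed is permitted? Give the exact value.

S_min = 131/400 m = 0.3275 m

T_s = v_R/a_R = (3/10)/2 = 0.1500 s
robot covers v_R·T_r = 0.3000·0.1000 = 0.0300 m before braking
robot under decel: 0.3000²/(2·2.0000) = 0.0225 m
human over T_r+T_s: 0.6000·(0.1000+0.1500) = 0.1500 m
residual clearance needed = 0.1000+0.0100+0.0150 = 0.1250 m
S_min ≈ 0.0300+0.0225+0.1500+0.1250  ⇒  S_min = 131/400 m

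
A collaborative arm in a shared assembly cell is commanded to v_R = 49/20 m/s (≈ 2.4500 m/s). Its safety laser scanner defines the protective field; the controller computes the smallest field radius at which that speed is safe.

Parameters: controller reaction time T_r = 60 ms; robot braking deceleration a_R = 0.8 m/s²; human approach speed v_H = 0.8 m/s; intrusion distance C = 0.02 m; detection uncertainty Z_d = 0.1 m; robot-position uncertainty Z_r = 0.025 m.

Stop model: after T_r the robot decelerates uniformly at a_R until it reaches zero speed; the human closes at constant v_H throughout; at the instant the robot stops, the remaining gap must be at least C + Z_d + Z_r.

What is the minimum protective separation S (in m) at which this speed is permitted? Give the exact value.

S_min = 20933/3200 m = 6.5416 m

stop time T_s = (49/20)/(4/5) = 3.0625 s
reaction-phase robot travel = 2.4500·0.0600 = 0.1470 m
robot covers 2.4500·3.0625 − ½·0.8000·3.0625² = 3.7516 m while stopping
human closes 0.8000·3.1225 = 2.4980 m
margins: 0.0200+0.1000+0.0250 = 0.1450 m
S_min ≈ 0.1470+3.7516+2.4980+0.1450  ⇒  S_min = 20933/3200 m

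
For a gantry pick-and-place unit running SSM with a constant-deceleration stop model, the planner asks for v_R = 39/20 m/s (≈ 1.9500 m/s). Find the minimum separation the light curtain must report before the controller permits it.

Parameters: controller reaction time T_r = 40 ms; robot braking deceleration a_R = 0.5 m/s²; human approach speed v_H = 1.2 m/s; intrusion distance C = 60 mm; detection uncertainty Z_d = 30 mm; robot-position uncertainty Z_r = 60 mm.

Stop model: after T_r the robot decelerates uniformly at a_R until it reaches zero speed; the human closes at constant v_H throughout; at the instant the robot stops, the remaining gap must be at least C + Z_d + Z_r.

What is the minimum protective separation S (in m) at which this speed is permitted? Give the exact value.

S_min = 17517/2000 m = 8.7585 m

braking lasts T_s = (39/20)/(1/2) = 3.9000 s
robot in T_r: 1.9500·0.0400 = 0.0780 m
robot under decel: 1.9500²/(2·0.5000) = 3.8025 m
human over T_r+T_s: 1.2000·(0.0400+3.9000) = 4.7280 m
margins: 0.0600+0.0300+0.0600 = 0.1500 m
S_min ≈ 0.0780+3.8025+4.7280+0.1500  ⇒  S_min = 17517/2000 m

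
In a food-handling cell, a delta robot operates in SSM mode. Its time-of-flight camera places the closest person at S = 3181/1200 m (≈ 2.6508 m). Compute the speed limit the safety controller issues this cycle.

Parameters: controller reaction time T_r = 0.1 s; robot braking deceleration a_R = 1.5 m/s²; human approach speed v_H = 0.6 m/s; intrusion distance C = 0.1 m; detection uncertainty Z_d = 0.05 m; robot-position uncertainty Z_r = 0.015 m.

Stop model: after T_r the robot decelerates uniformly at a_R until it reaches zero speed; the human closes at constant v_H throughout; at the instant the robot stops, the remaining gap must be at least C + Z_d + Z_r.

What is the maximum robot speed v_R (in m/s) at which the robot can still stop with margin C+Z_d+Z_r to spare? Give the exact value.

collect terms ⇒ (1/3)·v_R² + (1/2)·v_R + (-2911/1200) = 0
  disc = (1/2)² − 4·(1/3)·(-2911/1200) = 784/225 ; √disc = 28/15
  v_R = (−(1/2) + 28/15) / (2·(1/3)) = 41/20 m/s
check:
braking lasts T_s = (41/20)/(3/2) = 1.3667 s
robot covers v_R·T_r = 2.0500·0.1000 = 0.2050 m before braking
robot under decel: 2.0500²/(2·1.5000) = 1.4008 m
human closes 0.6000·1.4667 = 0.8800 m
residual clearance needed = 0.1000+0.0500+0.0150 = 0.1650 m
sum ≈ 0.2050+1.4008+0.8800+0.1650 ≈ 2.6508 m = S ✓

v_R_max = 41/20 m/s = 2.0500 m/s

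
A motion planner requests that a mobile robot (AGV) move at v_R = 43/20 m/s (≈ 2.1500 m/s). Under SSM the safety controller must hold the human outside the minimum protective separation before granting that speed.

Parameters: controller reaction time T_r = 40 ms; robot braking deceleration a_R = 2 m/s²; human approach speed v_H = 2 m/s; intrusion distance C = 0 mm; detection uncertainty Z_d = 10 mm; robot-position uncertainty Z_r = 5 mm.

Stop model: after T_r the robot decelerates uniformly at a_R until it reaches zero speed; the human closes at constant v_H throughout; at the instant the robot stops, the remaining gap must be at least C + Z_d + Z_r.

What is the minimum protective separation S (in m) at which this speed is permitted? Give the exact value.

S_min = 27893/8000 m = 3.4866 m

braking lasts T_s = (43/20)/2 = 1.0750 s
robot covers v_R·T_r = 2.1500·0.0400 = 0.0860 m before braking
robot under decel: 2.1500²/(2·2.0000) = 1.1556 m
human closes 2.0000·1.1150 = 2.2300 m
residual clearance needed = 0.0000+0.0100+0.0050 = 0.0150 m
S_min ≈ 0.0860+1.1556+2.2300+0.0150  ⇒  S_min = 27893/8000 m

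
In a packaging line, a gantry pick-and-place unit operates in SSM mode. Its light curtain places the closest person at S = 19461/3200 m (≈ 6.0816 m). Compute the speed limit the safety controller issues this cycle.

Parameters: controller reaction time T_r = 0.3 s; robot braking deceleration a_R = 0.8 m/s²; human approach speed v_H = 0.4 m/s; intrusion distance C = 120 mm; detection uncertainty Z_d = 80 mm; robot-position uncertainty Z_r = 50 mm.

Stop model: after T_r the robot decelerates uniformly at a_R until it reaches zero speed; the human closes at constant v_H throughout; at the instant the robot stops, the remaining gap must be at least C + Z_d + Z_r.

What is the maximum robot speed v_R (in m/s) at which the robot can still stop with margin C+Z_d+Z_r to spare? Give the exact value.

at the boundary: (5/8)·v² + (4/5)·v + (-18277/3200) = 0
  disc = (4/5)² − 4·(5/8)·(-18277/3200) = 95481/6400 ; √disc = 309/80
  v_R = (−(4/5) + 309/80) / (2·(5/8)) = 49/20 m/s
check:
braking lasts T_s = (49/20)/(4/5) = 3.0625 s
reaction-phase robot travel = 2.4500·0.3000 = 0.7350 m
braking distance = 2.4500²/(2·0.8000) = 3.7516 m
human over T_r+T_s: 0.4000·(0.3000+3.0625) = 1.3450 m
margins: 0.1200+0.0800+0.0500 = 0.2500 m
sum ≈ 0.7350+3.7516+1.3450+0.2500 ≈ 6.0816 m = S ✓

v_R_max = 49/20 m/s = 2.4500 m/s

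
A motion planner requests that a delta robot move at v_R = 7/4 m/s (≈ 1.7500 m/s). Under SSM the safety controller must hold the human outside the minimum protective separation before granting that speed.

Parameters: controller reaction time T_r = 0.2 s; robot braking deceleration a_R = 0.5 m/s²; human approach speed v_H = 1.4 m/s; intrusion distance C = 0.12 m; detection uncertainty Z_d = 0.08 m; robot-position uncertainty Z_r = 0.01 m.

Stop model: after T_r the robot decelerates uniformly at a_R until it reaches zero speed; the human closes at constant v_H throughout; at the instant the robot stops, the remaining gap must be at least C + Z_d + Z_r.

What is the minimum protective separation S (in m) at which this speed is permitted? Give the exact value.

stop time T_s = (7/4)/(1/2) = 3.5000 s
robot in T_r: 1.7500·0.2000 = 0.3500 m
robot under decel: 1.7500²/(2·0.5000) = 3.0625 m
human closes 1.4000·3.7000 = 5.1800 m
margins: 0.1200+0.0800+0.0100 = 0.2100 m
S_min ≈ 0.3500+3.0625+5.1800+0.2100  ⇒  S_min = 3521/400 m

S_min = 3521/400 m = 8.8025 m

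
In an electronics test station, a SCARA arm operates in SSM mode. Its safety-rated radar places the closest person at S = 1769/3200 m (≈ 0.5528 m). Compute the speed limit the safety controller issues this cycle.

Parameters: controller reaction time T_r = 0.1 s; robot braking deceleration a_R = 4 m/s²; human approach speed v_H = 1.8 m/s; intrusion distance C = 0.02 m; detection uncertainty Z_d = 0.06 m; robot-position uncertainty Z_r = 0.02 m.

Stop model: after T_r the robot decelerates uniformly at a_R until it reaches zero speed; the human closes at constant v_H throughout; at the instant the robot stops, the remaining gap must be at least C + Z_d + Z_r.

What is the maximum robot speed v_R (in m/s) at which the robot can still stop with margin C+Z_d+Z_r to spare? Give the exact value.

v_R_max = 9/20 m/s = 0.4500 m/s

at the boundary: (1/8)·v² + (11/20)·v + (-873/3200) = 0
  disc = (11/20)² − 4·(1/8)·(-873/3200) = 2809/6400 ; √disc = 53/80
  v_R = (−(11/20) + 53/80) / (2·(1/8)) = 9/20 m/s
check:
T_s = v_R/a_R = (9/20)/4 = 0.1125 s
robot covers v_R·T_r = 0.4500·0.1000 = 0.0450 m before braking
robot under decel: 0.4500²/(2·4.0000) = 0.0253 m
human closes 1.8000·0.2125 = 0.3825 m
margins: 0.0200+0.0600+0.0200 = 0.1000 m
sum ≈ 0.0450+0.0253+0.3825+0.1000 ≈ 0.5528 m = S ✓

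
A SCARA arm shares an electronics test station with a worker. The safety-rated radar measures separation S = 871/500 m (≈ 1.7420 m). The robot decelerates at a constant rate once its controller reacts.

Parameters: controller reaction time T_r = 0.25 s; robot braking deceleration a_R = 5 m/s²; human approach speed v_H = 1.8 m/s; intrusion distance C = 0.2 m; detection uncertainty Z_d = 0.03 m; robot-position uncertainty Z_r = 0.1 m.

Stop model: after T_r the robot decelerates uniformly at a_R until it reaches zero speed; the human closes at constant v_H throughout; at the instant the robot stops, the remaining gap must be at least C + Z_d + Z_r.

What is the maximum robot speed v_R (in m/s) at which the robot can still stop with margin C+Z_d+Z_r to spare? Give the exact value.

collect terms ⇒ (1/10)·v_R² + (61/100)·v_R + (-481/500) = 0
  disc = (61/100)² − 4·(1/10)·(-481/500) = 7569/10000 ; √disc = 87/100
  v_R = (−(61/100) + 87/100) / (2·(1/10)) = 13/10 m/s
check:
T_s = v_R/a_R = (13/10)/5 = 0.2600 s
robot in T_r: 1.3000·0.2500 = 0.3250 m
robot under decel: 1.3000²/(2·5.0000) = 0.1690 m
human closes 1.8000·0.5100 = 0.9180 m
residual clearance needed = 0.2000+0.0300+0.1000 = 0.3300 m
sum ≈ 0.3250+0.1690+0.9180+0.3300 ≈ 1.7420 m = S ✓

v_R_max = 13/10 m/s = 1.3000 m/s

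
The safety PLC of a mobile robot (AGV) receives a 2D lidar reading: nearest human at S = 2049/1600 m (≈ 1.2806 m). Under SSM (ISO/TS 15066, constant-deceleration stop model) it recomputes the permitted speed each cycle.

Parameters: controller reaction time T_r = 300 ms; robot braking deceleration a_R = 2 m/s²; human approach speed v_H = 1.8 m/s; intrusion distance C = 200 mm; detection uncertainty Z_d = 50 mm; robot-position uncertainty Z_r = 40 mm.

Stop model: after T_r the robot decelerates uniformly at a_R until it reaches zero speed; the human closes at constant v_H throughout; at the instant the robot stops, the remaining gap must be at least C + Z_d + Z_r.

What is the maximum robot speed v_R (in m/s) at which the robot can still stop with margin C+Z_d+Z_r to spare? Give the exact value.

collect terms ⇒ (1/4)·v_R² + (6/5)·v_R + (-721/1600) = 0
  disc = (6/5)² − 4·(1/4)·(-721/1600) = 121/64 ; √disc = 11/8
  v_R = (−(6/5) + 11/8) / (2·(1/4)) = 7/20 m/s
check:
stop time T_s = (7/20)/2 = 0.1750 s
robot covers v_R·T_r = 0.3500·0.3000 = 0.1050 m before braking
robot under decel: 0.3500²/(2·2.0000) = 0.0306 m
human over T_r+T_s: 1.8000·(0.3000+0.1750) = 0.8550 m
residual clearance needed = 0.2000+0.0500+0.0400 = 0.2900 m
sum ≈ 0.1050+0.0306+0.8550+0.2900 ≈ 1.2806 m = S ✓

v_R_max = 7/20 m/s = 0.3500 m/s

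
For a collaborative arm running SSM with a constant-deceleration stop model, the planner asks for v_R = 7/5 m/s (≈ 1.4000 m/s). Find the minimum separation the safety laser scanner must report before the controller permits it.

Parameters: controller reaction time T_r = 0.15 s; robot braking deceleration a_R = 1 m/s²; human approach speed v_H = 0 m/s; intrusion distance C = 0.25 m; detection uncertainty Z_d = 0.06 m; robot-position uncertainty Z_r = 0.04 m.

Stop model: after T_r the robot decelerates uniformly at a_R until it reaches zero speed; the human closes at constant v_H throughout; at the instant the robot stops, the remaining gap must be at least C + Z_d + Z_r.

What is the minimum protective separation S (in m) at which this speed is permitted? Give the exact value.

S_min = 77/50 m = 1.5400 m

T_s = v_R/a_R = (7/5)/1 = 1.4000 s
robot in T_r: 1.4000·0.1500 = 0.2100 m
braking distance = 1.4000²/(2·1.0000) = 0.9800 m
human over T_r+T_s: 0.0000·(0.1500+1.4000) = 0.0000 m
C+Z_d+Z_r = 0.2500+0.0600+0.0400 = 0.3500 m
S_min ≈ 0.2100+0.9800+0.0000+0.3500  ⇒  S_min = 77/50 m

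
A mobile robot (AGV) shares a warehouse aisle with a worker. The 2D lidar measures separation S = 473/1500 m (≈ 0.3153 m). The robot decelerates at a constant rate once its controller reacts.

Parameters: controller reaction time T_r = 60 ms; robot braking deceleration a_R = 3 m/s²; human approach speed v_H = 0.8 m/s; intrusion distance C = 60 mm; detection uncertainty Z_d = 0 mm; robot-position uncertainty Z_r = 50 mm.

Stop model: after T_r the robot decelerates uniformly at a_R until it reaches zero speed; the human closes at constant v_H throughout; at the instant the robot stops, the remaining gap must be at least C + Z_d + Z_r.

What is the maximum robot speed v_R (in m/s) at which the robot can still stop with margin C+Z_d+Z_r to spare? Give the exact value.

v_R_max = 2/5 m/s = 0.4000 m/s

quadratic (1/6)·v² + (49/150)·v + (-59/375) = 0
  disc = (49/150)² − 4·(1/6)·(-59/375) = 529/2500 ; √disc = 23/50
  v_R = (−(49/150) + 23/50) / (2·(1/6)) = 2/5 m/s
check:
braking lasts T_s = (2/5)/3 = 0.1333 s
reaction-phase robot travel = 0.4000·0.0600 = 0.0240 m
robot covers 0.4000·0.1333 − ½·3.0000·0.1333² = 0.0267 m while stopping
person approaches 0.8000·(0.0600+0.1333) = 0.1547 m
C+Z_d+Z_r = 0.0600+0.0000+0.0500 = 0.1100 m
sum ≈ 0.0240+0.0267+0.1547+0.1100 ≈ 0.3153 m = S ✓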